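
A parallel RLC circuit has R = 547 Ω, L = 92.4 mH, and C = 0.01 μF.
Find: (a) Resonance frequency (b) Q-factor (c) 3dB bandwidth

Step 1 — Resonance: ω₀ = 1/√(LC) = 1/√(0.0924·1e-08) = 3.29e+04 rad/s.
Step 2 — f₀ = ω₀/(2π) = 5236 Hz.
Step 3 — Parallel Q: Q = R/(ω₀L) = 547/(3.29e+04·0.0924) = 0.1799.
Step 4 — Bandwidth: Δω = ω₀/Q = 1.828e+05 rad/s; BW = Δω/(2π) = 2.91e+04 Hz.

(a) f₀ = 5236 Hz  (b) Q = 0.1799  (c) BW = 2.91e+04 Hz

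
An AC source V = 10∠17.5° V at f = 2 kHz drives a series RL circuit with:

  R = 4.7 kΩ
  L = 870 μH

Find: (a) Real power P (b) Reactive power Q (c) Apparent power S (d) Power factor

Step 1 — Angular frequency: ω = 2π·f = 2π·2000 = 1.257e+04 rad/s.
Step 2 — Component impedances:
  R: Z = R = 4700 Ω
  L: Z = jωL = j·1.257e+04·0.00087 = 0 + j10.93 Ω
Step 3 — Series combination: Z_total = R + L = 4700 + j10.93 Ω = 4700∠0.1° Ω.
Step 4 — Source phasor: V = 10∠17.5° V = 9.537 + j3.007 V.
Step 5 — Current: I = V / Z = 0.002031 + j0.0006351 A = 0.002128∠17.4° A.
Step 6 — Complex power: S = V·I* = 0.02128 + j4.949e-05 VA.
Step 7 — Real power: P = Re(S) = 0.02128 W.
Step 8 — Reactive power: Q = Im(S) = 4.949e-05 VAR.
Step 9 — Apparent power: |S| = 0.02128 VA.
Step 10 — Power factor: PF = P/|S| = 1 (lagging).

(a) P = 0.02128 W  (b) Q = 4.949e-05 VAR  (c) S = 0.02128 VA  (d) PF = 1 (lagging)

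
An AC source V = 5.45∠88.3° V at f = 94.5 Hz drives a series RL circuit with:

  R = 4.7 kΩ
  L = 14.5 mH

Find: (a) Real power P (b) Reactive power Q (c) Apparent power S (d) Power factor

Step 1 — Angular frequency: ω = 2π·f = 2π·94.5 = 593.8 rad/s.
Step 2 — Component impedances:
  R: Z = R = 4700 Ω
  L: Z = jωL = j·593.8·0.0145 = 0 + j8.61 Ω
Step 3 — Series combination: Z_total = R + L = 4700 + j8.61 Ω = 4700∠0.1° Ω.
Step 4 — Source phasor: V = 5.45∠88.3° V = 0.1617 + j5.448 V.
Step 5 — Current: I = V / Z = 3.652e-05 + j0.001159 A = 0.00116∠88.2° A.
Step 6 — Complex power: S = V·I* = 0.00632 + j1.158e-05 VA.
Step 7 — Real power: P = Re(S) = 0.00632 W.
Step 8 — Reactive power: Q = Im(S) = 1.158e-05 VAR.
Step 9 — Apparent power: |S| = 0.00632 VA.
Step 10 — Power factor: PF = P/|S| = 1 (lagging).

(a) P = 0.00632 W  (b) Q = 1.158e-05 VAR  (c) S = 0.00632 VA  (d) PF = 1 (lagging)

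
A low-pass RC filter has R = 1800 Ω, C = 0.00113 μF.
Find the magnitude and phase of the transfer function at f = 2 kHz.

Step 1 — Angular frequency: ω = 2π·2000 = 1.257e+04 rad/s.
Step 2 — Transfer function: H(jω) = 1/(1 + jωRC).
Step 3 — Denominator: 1 + jωRC = 1 + j·1.257e+04·1800·1.13e-09 = 1 + j0.02556.
Step 4 — H = 0.9993 - j0.02554.
Step 5 — Magnitude: |H| = 0.9997 (-0.0 dB); phase: φ = -1.5°.

|H| = 0.9997 (-0.0 dB), φ = -1.5°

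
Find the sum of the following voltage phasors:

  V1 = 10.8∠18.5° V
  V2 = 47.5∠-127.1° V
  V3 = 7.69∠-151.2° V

Step 1 — Convert each phasor to rectangular form:
  V1 = 10.8·(cos(18.5°) + j·sin(18.5°)) = 10.24 + j3.427 V
  V2 = 47.5·(cos(-127.1°) + j·sin(-127.1°)) = -28.65 - j37.89 V
  V3 = 7.69·(cos(-151.2°) + j·sin(-151.2°)) = -6.739 - j3.705 V
Step 2 — Sum components: V_total = -25.15 - j38.16 V.
Step 3 — Convert to polar: |V_total| = 45.7 V, ∠V_total = -123.4°.

V_total = 45.7∠-123.4° V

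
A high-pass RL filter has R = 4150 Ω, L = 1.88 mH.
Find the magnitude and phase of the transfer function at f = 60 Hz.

Step 1 — Angular frequency: ω = 2π·60 = 377 rad/s.
Step 2 — Transfer function: H(jω) = jωL/(R + jωL).
Step 3 — Numerator jωL = j·0.7087; denominator R + jωL = 4150 + j0.7087.
Step 4 — H = 2.917e-08 + j0.0001708.
Step 5 — Magnitude: |H| = 0.0001708 (-75.4 dB); phase: φ = 90.0°.

|H| = 0.0001708 (-75.4 dB), φ = 90.0°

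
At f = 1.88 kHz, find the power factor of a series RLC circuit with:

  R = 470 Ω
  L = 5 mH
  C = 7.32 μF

Step 1 — Angular frequency: ω = 2π·f = 2π·1880 = 1.181e+04 rad/s.
Step 2 — Component impedances:
  R: Z = R = 470 Ω
  L: Z = jωL = j·1.181e+04·0.005 = 0 + j59.06 Ω
  C: Z = 1/(jωC) = -j/(ω·C) = 0 - j11.57 Ω
Step 3 — Series combination: Z_total = R + L + C = 470 + j47.5 Ω = 472.4∠5.8° Ω.
Step 4 — Power factor: PF = cos(φ) = Re(Z)/|Z| = 470/472.4 = 0.9949.
Step 5 — Type: Im(Z) = 47.5 ⇒ lagging (phase φ = 5.8°).

PF = 0.9949 (lagging, φ = 5.8°)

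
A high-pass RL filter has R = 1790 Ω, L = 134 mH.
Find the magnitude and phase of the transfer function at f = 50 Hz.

Step 1 — Angular frequency: ω = 2π·50 = 314.2 rad/s.
Step 2 — Transfer function: H(jω) = jωL/(R + jωL).
Step 3 — Numerator jωL = j·42.1; denominator R + jωL = 1790 + j42.1.
Step 4 — H = 0.0005528 + j0.02351.
Step 5 — Magnitude: |H| = 0.02351 (-32.6 dB); phase: φ = 88.7°.

|H| = 0.02351 (-32.6 dB), φ = 88.7°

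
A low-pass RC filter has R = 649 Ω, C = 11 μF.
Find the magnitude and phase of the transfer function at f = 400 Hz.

Step 1 — Angular frequency: ω = 2π·400 = 2513 rad/s.
Step 2 — Transfer function: H(jω) = 1/(1 + jωRC).
Step 3 — Denominator: 1 + jωRC = 1 + j·2513·649·1.1e-05 = 1 + j17.94.
Step 4 — H = 0.003097 - j0.05556.
Step 5 — Magnitude: |H| = 0.05565 (-25.1 dB); phase: φ = -86.8°.

|H| = 0.05565 (-25.1 dB), φ = -86.8°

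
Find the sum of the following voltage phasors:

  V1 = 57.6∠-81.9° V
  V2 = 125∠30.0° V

Step 1 — Convert each phasor to rectangular form:
  V1 = 57.6·(cos(-81.9°) + j·sin(-81.9°)) = 8.116 - j57.03 V
  V2 = 125·(cos(30.0°) + j·sin(30.0°)) = 108.3 + j62.5 V
Step 2 — Sum components: V_total = 116.4 + j5.475 V.
Step 3 — Convert to polar: |V_total| = 116.5 V, ∠V_total = 2.7°.

V_total = 116.5∠2.7° V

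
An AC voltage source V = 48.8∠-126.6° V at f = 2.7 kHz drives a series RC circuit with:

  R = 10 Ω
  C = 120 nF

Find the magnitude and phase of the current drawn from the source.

Step 1 — Angular frequency: ω = 2π·f = 2π·2700 = 1.696e+04 rad/s.
Step 2 — Component impedances:
  R: Z = R = 10 Ω
  C: Z = 1/(jωC) = -j/(ω·C) = 0 - j491.2 Ω
Step 3 — Series combination: Z_total = R + C = 10 - j491.2 Ω = 491.3∠-88.8° Ω.
Step 4 — Source phasor: V = 48.8∠-126.6° V = -29.1 - j39.18 V.
Step 5 — Ohm's law: I = V / Z_total = (-29.1 - j39.18) / (10 - j491.2) = 0.07852 - j0.06083 A.
Step 6 — Convert to polar: |I| = 0.09932 A, ∠I = -37.8°.

I = 0.09932∠-37.8° A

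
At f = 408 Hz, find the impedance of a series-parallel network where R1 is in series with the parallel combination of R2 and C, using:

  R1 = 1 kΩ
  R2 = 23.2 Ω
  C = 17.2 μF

Step 1 — Angular frequency: ω = 2π·f = 2π·408 = 2564 rad/s.
Step 2 — Component impedances:
  R1: Z = R = 1000 Ω
  R2: Z = R = 23.2 Ω
  C: Z = 1/(jωC) = -j/(ω·C) = 0 - j22.68 Ω
Step 3 — Parallel branch: R2 || C = 1/(1/R2 + 1/C) = 11.34 - j11.6 Ω.
Step 4 — Series with R1: Z_total = R1 + (R2 || C) = 1011 - j11.6 Ω = 1011∠-0.7° Ω.

Z = 1011 - j11.6 Ω = 1011∠-0.7° Ω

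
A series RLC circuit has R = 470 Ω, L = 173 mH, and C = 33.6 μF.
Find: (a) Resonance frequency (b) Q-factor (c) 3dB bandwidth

Step 1 — Resonance: ω₀ = 1/√(LC) = 1/√(0.173·3.36e-05) = 414.8 rad/s.
Step 2 — f₀ = ω₀/(2π) = 66.01 Hz.
Step 3 — Series Q: Q = ω₀L/R = 414.8·0.173/470 = 0.1527.
Step 4 — Bandwidth: Δω = ω₀/Q = 2717 rad/s; BW = Δω/(2π) = 432.4 Hz.

(a) f₀ = 66.01 Hz  (b) Q = 0.1527  (c) BW = 432.4 Hz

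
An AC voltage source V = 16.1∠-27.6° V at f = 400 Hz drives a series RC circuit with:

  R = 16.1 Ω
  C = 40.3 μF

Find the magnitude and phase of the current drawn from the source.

Step 1 — Angular frequency: ω = 2π·f = 2π·400 = 2513 rad/s.
Step 2 — Component impedances:
  R: Z = R = 16.1 Ω
  C: Z = 1/(jωC) = -j/(ω·C) = 0 - j9.873 Ω
Step 3 — Series combination: Z_total = R + C = 16.1 - j9.873 Ω = 18.89∠-31.5° Ω.
Step 4 — Source phasor: V = 16.1∠-27.6° V = 14.27 - j7.459 V.
Step 5 — Ohm's law: I = V / Z_total = (14.27 - j7.459) / (16.1 - j9.873) = 0.8505 + j0.05825 A.
Step 6 — Convert to polar: |I| = 0.8525 A, ∠I = 3.9°.

I = 0.8525∠3.9° A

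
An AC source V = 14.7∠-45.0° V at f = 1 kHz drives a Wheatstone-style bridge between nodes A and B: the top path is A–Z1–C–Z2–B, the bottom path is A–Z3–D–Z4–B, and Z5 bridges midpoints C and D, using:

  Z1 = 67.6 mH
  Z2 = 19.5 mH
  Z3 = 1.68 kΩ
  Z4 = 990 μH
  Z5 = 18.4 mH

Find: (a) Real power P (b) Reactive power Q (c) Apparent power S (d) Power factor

Step 1 — Angular frequency: ω = 2π·f = 2π·1000 = 6283 rad/s.
Step 2 — Component impedances:
  Z1: Z = jωL = j·6283·0.0676 = 0 + j424.7 Ω
  Z2: Z = jωL = j·6283·0.0195 = 0 + j122.5 Ω
  Z3: Z = R = 1680 Ω
  Z4: Z = jωL = j·6283·0.00099 = 0 + j6.22 Ω
  Z5: Z = jωL = j·6283·0.0184 = 0 + j115.6 Ω
Step 3 — Bridge requires nodal analysis (the Z5 bridge couples midpoints C and D, so the two paths cannot be reduced to a simple series/parallel combination). Setting node B to ground and injecting 1 A at node A, the 3-node admittance system at A, C, D solves to V_A = Z_AB = 128 + j448.8 Ω = 466.7∠74.1° Ω.
Step 4 — Source phasor: V = 14.7∠-45.0° V = 10.39 - j10.39 V.
Step 5 — Current: I = V / Z = -0.01531 - j0.02753 A = 0.0315∠-119.1° A.
Step 6 — Complex power: S = V·I* = 0.127 + j0.4452 VA.
Step 7 — Real power: P = Re(S) = 0.127 W.
Step 8 — Reactive power: Q = Im(S) = 0.4452 VAR.
Step 9 — Apparent power: |S| = 0.463 VA.
Step 10 — Power factor: PF = P/|S| = 0.2743 (lagging).

(a) P = 0.127 W  (b) Q = 0.4452 VAR  (c) S = 0.463 VA  (d) PF = 0.2743 (lagging)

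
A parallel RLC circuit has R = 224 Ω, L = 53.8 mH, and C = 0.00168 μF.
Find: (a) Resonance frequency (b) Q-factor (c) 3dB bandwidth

Step 1 — Resonance: ω₀ = 1/√(LC) = 1/√(0.0538·1.68e-09) = 1.052e+05 rad/s.
Step 2 — f₀ = ω₀/(2π) = 1.674e+04 Hz.
Step 3 — Parallel Q: Q = R/(ω₀L) = 224/(1.052e+05·0.0538) = 0.03958.
Step 4 — Bandwidth: Δω = ω₀/Q = 2.657e+06 rad/s; BW = Δω/(2π) = 4.229e+05 Hz.

(a) f₀ = 1.674e+04 Hz  (b) Q = 0.03958  (c) BW = 4.229e+05 Hz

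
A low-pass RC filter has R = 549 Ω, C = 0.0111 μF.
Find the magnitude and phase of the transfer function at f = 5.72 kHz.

Step 1 — Angular frequency: ω = 2π·5720 = 3.594e+04 rad/s.
Step 2 — Transfer function: H(jω) = 1/(1 + jωRC).
Step 3 — Denominator: 1 + jωRC = 1 + j·3.594e+04·549·1.11e-08 = 1 + j0.219.
Step 4 — H = 0.9542 - j0.209.
Step 5 — Magnitude: |H| = 0.9768 (-0.2 dB); phase: φ = -12.4°.

|H| = 0.9768 (-0.2 dB), φ = -12.4°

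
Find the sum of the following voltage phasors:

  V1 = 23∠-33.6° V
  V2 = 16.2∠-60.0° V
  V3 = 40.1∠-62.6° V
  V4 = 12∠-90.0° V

Step 1 — Convert each phasor to rectangular form:
  V1 = 23·(cos(-33.6°) + j·sin(-33.6°)) = 19.16 - j12.73 V
  V2 = 16.2·(cos(-60.0°) + j·sin(-60.0°)) = 8.1 - j14.03 V
  V3 = 40.1·(cos(-62.6°) + j·sin(-62.6°)) = 18.45 - j35.6 V
  V4 = 12·(cos(-90.0°) + j·sin(-90.0°)) = 0 - j12 V
Step 2 — Sum components: V_total = 45.71 - j74.36 V.
Step 3 — Convert to polar: |V_total| = 87.29 V, ∠V_total = -58.4°.

V_total = 87.29∠-58.4° V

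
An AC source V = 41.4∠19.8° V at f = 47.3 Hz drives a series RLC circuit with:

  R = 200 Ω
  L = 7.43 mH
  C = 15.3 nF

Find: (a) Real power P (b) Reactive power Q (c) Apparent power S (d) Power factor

Step 1 — Angular frequency: ω = 2π·f = 2π·47.3 = 297.2 rad/s.
Step 2 — Component impedances:
  R: Z = R = 200 Ω
  L: Z = jωL = j·297.2·0.00743 = 0 + j2.208 Ω
  C: Z = 1/(jωC) = -j/(ω·C) = 0 - j2.199e+05 Ω
Step 3 — Series combination: Z_total = R + L + C = 200 - j2.199e+05 Ω = 2.199e+05∠-89.9° Ω.
Step 4 — Source phasor: V = 41.4∠19.8° V = 38.95 + j14.02 V.
Step 5 — Current: I = V / Z = -6.361e-05 + j0.0001772 A = 0.0001883∠109.7° A.
Step 6 — Complex power: S = V·I* = 7.088e-06 - j0.007794 VA.
Step 7 — Real power: P = Re(S) = 7.088e-06 W.
Step 8 — Reactive power: Q = Im(S) = -0.007794 VAR.
Step 9 — Apparent power: |S| = 0.007794 VA.
Step 10 — Power factor: PF = P/|S| = 0.0009094 (leading).

(a) P = 7.088e-06 W  (b) Q = -0.007794 VAR  (c) S = 0.007794 VA  (d) PF = 0.0009094 (leading)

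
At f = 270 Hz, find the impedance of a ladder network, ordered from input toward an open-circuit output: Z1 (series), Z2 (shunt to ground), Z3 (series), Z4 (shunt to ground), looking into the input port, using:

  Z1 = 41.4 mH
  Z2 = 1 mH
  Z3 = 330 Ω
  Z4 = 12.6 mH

Step 1 — Angular frequency: ω = 2π·f = 2π·270 = 1696 rad/s.
Step 2 — Component impedances:
  Z1: Z = jωL = j·1696·0.0414 = 0 + j70.23 Ω
  Z2: Z = jωL = j·1696·0.001 = 0 + j1.696 Ω
  Z3: Z = R = 330 Ω
  Z4: Z = jωL = j·1696·0.0126 = 0 + j21.38 Ω
Step 3 — Ladder network (open output): work backward from the far end, alternating series and parallel combinations. Z_in = 0.008679 + j71.93 Ω = 71.93∠90.0° Ω.

Z = 0.008679 + j71.93 Ω = 71.93∠90.0° Ω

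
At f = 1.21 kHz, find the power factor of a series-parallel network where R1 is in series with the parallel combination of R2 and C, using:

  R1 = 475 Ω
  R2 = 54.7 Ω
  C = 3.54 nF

Step 1 — Angular frequency: ω = 2π·f = 2π·1210 = 7603 rad/s.
Step 2 — Component impedances:
  R1: Z = R = 475 Ω
  R2: Z = R = 54.7 Ω
  C: Z = 1/(jωC) = -j/(ω·C) = 0 - j3.716e+04 Ω
Step 3 — Parallel branch: R2 || C = 1/(1/R2 + 1/C) = 54.7 - j0.08053 Ω.
Step 4 — Series with R1: Z_total = R1 + (R2 || C) = 529.7 - j0.08053 Ω = 529.7∠-0.0° Ω.
Step 5 — Power factor: PF = cos(φ) = Re(Z)/|Z| = 529.7/529.7 = 1.
Step 6 — Type: Im(Z) = -0.08053 ⇒ leading (phase φ = -0.0°).

PF = 1 (leading, φ = -0.0°)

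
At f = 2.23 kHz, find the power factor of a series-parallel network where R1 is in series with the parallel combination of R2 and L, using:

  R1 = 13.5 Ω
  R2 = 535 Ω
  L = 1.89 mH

Step 1 — Angular frequency: ω = 2π·f = 2π·2230 = 1.401e+04 rad/s.
Step 2 — Component impedances:
  R1: Z = R = 13.5 Ω
  R2: Z = R = 535 Ω
  L: Z = jωL = j·1.401e+04·0.00189 = 0 + j26.48 Ω
Step 3 — Parallel branch: R2 || L = 1/(1/R2 + 1/L) = 1.308 + j26.42 Ω.
Step 4 — Series with R1: Z_total = R1 + (R2 || L) = 14.81 + j26.42 Ω = 30.28∠60.7° Ω.
Step 5 — Power factor: PF = cos(φ) = Re(Z)/|Z| = 14.808/30.284 = 0.489.
Step 6 — Type: Im(Z) = 26.42 ⇒ lagging (phase φ = 60.7°).

PF = 0.489 (lagging, φ = 60.7°)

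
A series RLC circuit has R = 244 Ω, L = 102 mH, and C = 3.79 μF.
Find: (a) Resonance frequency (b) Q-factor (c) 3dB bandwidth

Step 1 — Resonance: ω₀ = 1/√(LC) = 1/√(0.102·3.79e-06) = 1608 rad/s.
Step 2 — f₀ = ω₀/(2π) = 256 Hz.
Step 3 — Series Q: Q = ω₀L/R = 1608·0.102/244 = 0.6723.
Step 4 — Bandwidth: Δω = ω₀/Q = 2392 rad/s; BW = Δω/(2π) = 380.7 Hz.

(a) f₀ = 256 Hz  (b) Q = 0.6723  (c) BW = 380.7 Hz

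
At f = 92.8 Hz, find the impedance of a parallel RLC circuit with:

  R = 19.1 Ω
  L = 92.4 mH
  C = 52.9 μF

Step 1 — Angular frequency: ω = 2π·f = 2π·92.8 = 583.1 rad/s.
Step 2 — Component impedances:
  R: Z = R = 19.1 Ω
  L: Z = jωL = j·583.1·0.0924 = 0 + j53.88 Ω
  C: Z = 1/(jωC) = -j/(ω·C) = 0 - j32.42 Ω
Step 3 — Parallel combination: 1/Z_total = 1/R + 1/L + 1/C; Z_total = 18.1 - j4.247 Ω = 18.6∠-13.2° Ω.

Z = 18.1 - j4.247 Ω = 18.6∠-13.2° Ω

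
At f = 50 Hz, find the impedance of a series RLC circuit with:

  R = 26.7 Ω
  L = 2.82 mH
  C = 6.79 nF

Step 1 — Angular frequency: ω = 2π·f = 2π·50 = 314.2 rad/s.
Step 2 — Component impedances:
  R: Z = R = 26.7 Ω
  L: Z = jωL = j·314.2·0.00282 = 0 + j0.8859 Ω
  C: Z = 1/(jωC) = -j/(ω·C) = 0 - j4.688e+05 Ω
Step 3 — Series combination: Z_total = R + L + C = 26.7 - j4.688e+05 Ω = 4.688e+05∠-90.0° Ω.

Z = 26.7 - j4.688e+05 Ω = 4.688e+05∠-90.0° Ω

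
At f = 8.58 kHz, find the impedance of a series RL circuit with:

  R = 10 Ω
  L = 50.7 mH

Step 1 — Angular frequency: ω = 2π·f = 2π·8580 = 5.391e+04 rad/s.
Step 2 — Component impedances:
  R: Z = R = 10 Ω
  L: Z = jωL = j·5.391e+04·0.0507 = 0 + j2733 Ω
Step 3 — Series combination: Z_total = R + L = 10 + j2733 Ω = 2733∠89.8° Ω.

Z = 10 + j2733 Ω = 2733∠89.8° Ω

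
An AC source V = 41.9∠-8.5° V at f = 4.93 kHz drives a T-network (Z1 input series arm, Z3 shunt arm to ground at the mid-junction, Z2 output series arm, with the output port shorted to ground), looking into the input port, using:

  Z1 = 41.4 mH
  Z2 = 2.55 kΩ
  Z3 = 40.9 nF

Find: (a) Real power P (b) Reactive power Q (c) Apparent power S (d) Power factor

Step 1 — Angular frequency: ω = 2π·f = 2π·4930 = 3.098e+04 rad/s.
Step 2 — Component impedances:
  Z1: Z = jωL = j·3.098e+04·0.0414 = 0 + j1282 Ω
  Z2: Z = R = 2550 Ω
  Z3: Z = 1/(jωC) = -j/(ω·C) = 0 - j789.3 Ω
Step 3 — With the output port shorted to ground, the output series arm Z2 runs from the junction to ground; the shunt arm Z3 also runs from the junction to ground. They appear in parallel: Z3 || Z2 = 223 - j720.3 Ω.
Step 4 — Series with input arm Z1: Z_in = Z1 + (Z3 || Z2) = 223 + j562.1 Ω = 604.7∠68.4° Ω.
Step 5 — Source phasor: V = 41.9∠-8.5° V = 41.44 - j6.193 V.
Step 6 — Current: I = V / Z = 0.01575 - j0.06748 A = 0.06929∠-76.9° A.
Step 7 — Complex power: S = V·I* = 1.07 + j2.699 VA.
Step 8 — Real power: P = Re(S) = 1.07 W.
Step 9 — Reactive power: Q = Im(S) = 2.699 VAR.
Step 10 — Apparent power: |S| = 2.903 VA.
Step 11 — Power factor: PF = P/|S| = 0.3687 (lagging).

(a) P = 1.07 W  (b) Q = 2.699 VAR  (c) S = 2.903 VA  (d) PF = 0.3687 (lagging)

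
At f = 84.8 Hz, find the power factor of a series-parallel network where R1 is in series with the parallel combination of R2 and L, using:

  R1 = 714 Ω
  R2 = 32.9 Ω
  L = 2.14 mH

Step 1 — Angular frequency: ω = 2π·f = 2π·84.8 = 532.8 rad/s.
Step 2 — Component impedances:
  R1: Z = R = 714 Ω
  R2: Z = R = 32.9 Ω
  L: Z = jωL = j·532.8·0.00214 = 0 + j1.14 Ω
Step 3 — Parallel branch: R2 || L = 1/(1/R2 + 1/L) = 0.03947 + j1.139 Ω.
Step 4 — Series with R1: Z_total = R1 + (R2 || L) = 714 + j1.139 Ω = 714∠0.1° Ω.
Step 5 — Power factor: PF = cos(φ) = Re(Z)/|Z| = 714/714 = 1.
Step 6 — Type: Im(Z) = 1.139 ⇒ lagging (phase φ = 0.1°).

PF = 1 (lagging, φ = 0.1°)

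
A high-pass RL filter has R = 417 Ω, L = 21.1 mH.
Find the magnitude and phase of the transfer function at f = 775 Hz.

Step 1 — Angular frequency: ω = 2π·775 = 4869 rad/s.
Step 2 — Transfer function: H(jω) = jωL/(R + jωL).
Step 3 — Numerator jωL = j·102.7; denominator R + jωL = 417 + j102.7.
Step 4 — H = 0.05723 + j0.2323.
Step 5 — Magnitude: |H| = 0.2392 (-12.4 dB); phase: φ = 76.2°.

|H| = 0.2392 (-12.4 dB), φ = 76.2°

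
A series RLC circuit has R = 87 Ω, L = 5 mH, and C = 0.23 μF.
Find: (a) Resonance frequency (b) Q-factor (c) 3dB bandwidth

Step 1 — Resonance condition Im(Z)=0 gives ω₀ = 1/√(LC).
Step 2 — ω₀ = 1/√(0.005·2.3e-07) = 2.949e+04 rad/s.
Step 3 — f₀ = ω₀/(2π) = 4693 Hz.
Step 4 — Series Q: Q = ω₀L/R = 2.949e+04·0.005/87 = 1.695.
Step 5 — 3dB bandwidth: Δω = ω₀/Q = 1.74e+04 rad/s; BW = Δω/(2π) = 2769 Hz.

(a) f₀ = 4693 Hz  (b) Q = 1.695  (c) BW = 2769 Hz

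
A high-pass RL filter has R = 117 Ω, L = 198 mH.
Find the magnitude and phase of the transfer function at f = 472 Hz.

Step 1 — Angular frequency: ω = 2π·472 = 2966 rad/s.
Step 2 — Transfer function: H(jω) = jωL/(R + jωL).
Step 3 — Numerator jωL = j·587.2; denominator R + jωL = 117 + j587.2.
Step 4 — H = 0.9618 + j0.1916.
Step 5 — Magnitude: |H| = 0.9807 (-0.2 dB); phase: φ = 11.3°.

|H| = 0.9807 (-0.2 dB), φ = 11.3°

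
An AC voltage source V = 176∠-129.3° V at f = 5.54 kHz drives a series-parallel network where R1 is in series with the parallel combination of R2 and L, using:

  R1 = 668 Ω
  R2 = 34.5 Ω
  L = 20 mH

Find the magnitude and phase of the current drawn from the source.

Step 1 — Angular frequency: ω = 2π·f = 2π·5540 = 3.481e+04 rad/s.
Step 2 — Component impedances:
  R1: Z = R = 668 Ω
  R2: Z = R = 34.5 Ω
  L: Z = jωL = j·3.481e+04·0.02 = 0 + j696.2 Ω
Step 3 — Parallel branch: R2 || L = 1/(1/R2 + 1/L) = 34.42 + j1.706 Ω.
Step 4 — Series with R1: Z_total = R1 + (R2 || L) = 702.4 + j1.706 Ω = 702.4∠0.1° Ω.
Step 5 — Source phasor: V = 176∠-129.3° V = -111.5 - j136.2 V.
Step 6 — Ohm's law: I = V / Z_total = (-111.5 - j136.2) / (702.4 + j1.706) = -0.1592 - j0.1935 A.
Step 7 — Convert to polar: |I| = 0.2506 A, ∠I = -129.4°.

I = 0.2506∠-129.4° A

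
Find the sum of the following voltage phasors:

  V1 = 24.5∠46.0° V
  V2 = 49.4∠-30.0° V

Step 1 — Convert each phasor to rectangular form:
  V1 = 24.5·(cos(46.0°) + j·sin(46.0°)) = 17.02 + j17.62 V
  V2 = 49.4·(cos(-30.0°) + j·sin(-30.0°)) = 42.78 - j24.7 V
Step 2 — Sum components: V_total = 59.8 - j7.076 V.
Step 3 — Convert to polar: |V_total| = 60.22 V, ∠V_total = -6.7°.

V_total = 60.22∠-6.7° V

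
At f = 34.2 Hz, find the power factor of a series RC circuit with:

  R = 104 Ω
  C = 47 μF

Step 1 — Angular frequency: ω = 2π·f = 2π·34.2 = 214.9 rad/s.
Step 2 — Component impedances:
  R: Z = R = 104 Ω
  C: Z = 1/(jωC) = -j/(ω·C) = 0 - j99.01 Ω
Step 3 — Series combination: Z_total = R + C = 104 - j99.01 Ω = 143.6∠-43.6° Ω.
Step 4 — Power factor: PF = cos(φ) = Re(Z)/|Z| = 104/143.596 = 0.7243.
Step 5 — Type: Im(Z) = -99.01 ⇒ leading (phase φ = -43.6°).

PF = 0.7243 (leading, φ = -43.6°)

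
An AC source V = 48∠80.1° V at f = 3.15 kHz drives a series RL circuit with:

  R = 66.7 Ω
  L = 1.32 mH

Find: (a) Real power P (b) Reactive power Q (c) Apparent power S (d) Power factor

Step 1 — Angular frequency: ω = 2π·f = 2π·3150 = 1.979e+04 rad/s.
Step 2 — Component impedances:
  R: Z = R = 66.7 Ω
  L: Z = jωL = j·1.979e+04·0.00132 = 0 + j26.13 Ω
Step 3 — Series combination: Z_total = R + L = 66.7 + j26.13 Ω = 71.63∠21.4° Ω.
Step 4 — Source phasor: V = 48∠80.1° V = 8.253 + j47.29 V.
Step 5 — Current: I = V / Z = 0.348 + j0.5726 A = 0.6701∠58.7° A.
Step 6 — Complex power: S = V·I* = 29.95 + j11.73 VA.
Step 7 — Real power: P = Re(S) = 29.95 W.
Step 8 — Reactive power: Q = Im(S) = 11.73 VAR.
Step 9 — Apparent power: |S| = 32.16 VA.
Step 10 — Power factor: PF = P/|S| = 0.9311 (lagging).

(a) P = 29.95 W  (b) Q = 11.73 VAR  (c) S = 32.16 VA  (d) PF = 0.9311 (lagging)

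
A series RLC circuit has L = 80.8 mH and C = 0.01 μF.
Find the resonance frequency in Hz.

Step 1 — Resonance condition Im(Z)=0 gives ω₀ = 1/√(LC).
Step 2 — ω₀ = 1/√(0.0808·1e-08) = 3.518e+04 rad/s.
Step 3 — f₀ = ω₀/(2π) = 5599 Hz.

f₀ = 5599 Hz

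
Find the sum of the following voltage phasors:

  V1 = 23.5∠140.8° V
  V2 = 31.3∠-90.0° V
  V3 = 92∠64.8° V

Step 1 — Convert each phasor to rectangular form:
  V1 = 23.5·(cos(140.8°) + j·sin(140.8°)) = -18.21 + j14.85 V
  V2 = 31.3·(cos(-90.0°) + j·sin(-90.0°)) = 0 - j31.3 V
  V3 = 92·(cos(64.8°) + j·sin(64.8°)) = 39.17 + j83.24 V
Step 2 — Sum components: V_total = 20.96 + j66.8 V.
Step 3 — Convert to polar: |V_total| = 70.01 V, ∠V_total = 72.6°.

V_total = 70.01∠72.6° V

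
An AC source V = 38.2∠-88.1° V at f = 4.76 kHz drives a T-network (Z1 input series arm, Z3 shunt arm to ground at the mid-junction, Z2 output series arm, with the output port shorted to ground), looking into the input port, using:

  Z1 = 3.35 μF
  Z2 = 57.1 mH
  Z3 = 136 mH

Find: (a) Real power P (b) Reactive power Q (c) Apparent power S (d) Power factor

Step 1 — Angular frequency: ω = 2π·f = 2π·4760 = 2.991e+04 rad/s.
Step 2 — Component impedances:
  Z1: Z = 1/(jωC) = -j/(ω·C) = 0 - j9.981 Ω
  Z2: Z = jωL = j·2.991e+04·0.0571 = 0 + j1708 Ω
  Z3: Z = jωL = j·2.991e+04·0.136 = 0 + j4067 Ω
Step 3 — With the output port shorted to ground, the output series arm Z2 runs from the junction to ground; the shunt arm Z3 also runs from the junction to ground. They appear in parallel: Z3 || Z2 = 0 + j1203 Ω.
Step 4 — Series with input arm Z1: Z_in = Z1 + (Z3 || Z2) = 0 + j1193 Ω = 1193∠90.0° Ω.
Step 5 — Source phasor: V = 38.2∠-88.1° V = 1.267 - j38.18 V.
Step 6 — Current: I = V / Z = -0.03201 - j0.001062 A = 0.03203∠-178.1° A.
Step 7 — Complex power: S = V·I* = 0 + j1.223 VA.
Step 8 — Real power: P = Re(S) = 0 W.
Step 9 — Reactive power: Q = Im(S) = 1.223 VAR.
Step 10 — Apparent power: |S| = 1.223 VA.
Step 11 — Power factor: PF = P/|S| = 0 (lagging).

(a) P = 0 W  (b) Q = 1.223 VAR  (c) S = 1.223 VA  (d) PF = 0 (lagging)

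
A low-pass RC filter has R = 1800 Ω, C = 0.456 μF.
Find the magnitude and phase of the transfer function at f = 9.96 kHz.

Step 1 — Angular frequency: ω = 2π·9960 = 6.258e+04 rad/s.
Step 2 — Transfer function: H(jω) = 1/(1 + jωRC).
Step 3 — Denominator: 1 + jωRC = 1 + j·6.258e+04·1800·4.56e-07 = 1 + j51.37.
Step 4 — H = 0.0003789 - j0.01946.
Step 5 — Magnitude: |H| = 0.01946 (-34.2 dB); phase: φ = -88.9°.

|H| = 0.01946 (-34.2 dB), φ = -88.9°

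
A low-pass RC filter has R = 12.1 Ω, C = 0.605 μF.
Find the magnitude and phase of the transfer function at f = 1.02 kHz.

Step 1 — Angular frequency: ω = 2π·1020 = 6409 rad/s.
Step 2 — Transfer function: H(jω) = 1/(1 + jωRC).
Step 3 — Denominator: 1 + jωRC = 1 + j·6409·12.1·6.05e-07 = 1 + j0.04692.
Step 4 — H = 0.9978 - j0.04681.
Step 5 — Magnitude: |H| = 0.9989 (-0.0 dB); phase: φ = -2.7°.

|H| = 0.9989 (-0.0 dB), φ = -2.7°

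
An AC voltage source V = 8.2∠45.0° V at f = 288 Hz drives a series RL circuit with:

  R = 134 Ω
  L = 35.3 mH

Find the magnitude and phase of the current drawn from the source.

Step 1 — Angular frequency: ω = 2π·f = 2π·288 = 1810 rad/s.
Step 2 — Component impedances:
  R: Z = R = 134 Ω
  L: Z = jωL = j·1810·0.0353 = 0 + j63.88 Ω
Step 3 — Series combination: Z_total = R + L = 134 + j63.88 Ω = 148.4∠25.5° Ω.
Step 4 — Source phasor: V = 8.2∠45.0° V = 5.798 + j5.798 V.
Step 5 — Ohm's law: I = V / Z_total = (5.798 + j5.798) / (134 + j63.88) = 0.05207 + j0.01845 A.
Step 6 — Convert to polar: |I| = 0.05524 A, ∠I = 19.5°.

I = 0.05524∠19.5° A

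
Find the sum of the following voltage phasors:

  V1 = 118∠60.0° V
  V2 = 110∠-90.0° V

Step 1 — Convert each phasor to rectangular form:
  V1 = 118·(cos(60.0°) + j·sin(60.0°)) = 59 + j102.2 V
  V2 = 110·(cos(-90.0°) + j·sin(-90.0°)) = 0 - j110 V
Step 2 — Sum components: V_total = 59 - j7.809 V.
Step 3 — Convert to polar: |V_total| = 59.51 V, ∠V_total = -7.5°.

V_total = 59.51∠-7.5° V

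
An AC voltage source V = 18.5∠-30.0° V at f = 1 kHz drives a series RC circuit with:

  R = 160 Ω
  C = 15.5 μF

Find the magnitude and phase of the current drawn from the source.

Step 1 — Angular frequency: ω = 2π·f = 2π·1000 = 6283 rad/s.
Step 2 — Component impedances:
  R: Z = R = 160 Ω
  C: Z = 1/(jωC) = -j/(ω·C) = 0 - j10.27 Ω
Step 3 — Series combination: Z_total = R + C = 160 - j10.27 Ω = 160.3∠-3.7° Ω.
Step 4 — Source phasor: V = 18.5∠-30.0° V = 16.02 - j9.25 V.
Step 5 — Ohm's law: I = V / Z_total = (16.02 - j9.25) / (160 - j10.27) = 0.1034 - j0.05118 A.
Step 6 — Convert to polar: |I| = 0.1154 A, ∠I = -26.3°.

I = 0.1154∠-26.3° A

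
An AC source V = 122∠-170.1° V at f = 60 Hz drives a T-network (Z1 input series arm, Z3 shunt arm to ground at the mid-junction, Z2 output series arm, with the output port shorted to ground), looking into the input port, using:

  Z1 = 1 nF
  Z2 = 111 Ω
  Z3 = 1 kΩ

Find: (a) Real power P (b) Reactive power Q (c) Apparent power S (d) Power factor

Step 1 — Angular frequency: ω = 2π·f = 2π·60 = 377 rad/s.
Step 2 — Component impedances:
  Z1: Z = 1/(jωC) = -j/(ω·C) = 0 - j2.653e+06 Ω
  Z2: Z = R = 111 Ω
  Z3: Z = R = 1000 Ω
Step 3 — With the output port shorted to ground, the output series arm Z2 runs from the junction to ground; the shunt arm Z3 also runs from the junction to ground. They appear in parallel: Z3 || Z2 = 99.91 Ω.
Step 4 — Series with input arm Z1: Z_in = Z1 + (Z3 || Z2) = 99.91 - j2.653e+06 Ω = 2.653e+06∠-90.0° Ω.
Step 5 — Source phasor: V = 122∠-170.1° V = -120.2 - j20.98 V.
Step 6 — Current: I = V / Z = 7.906e-06 - j4.531e-05 A = 4.599e-05∠-80.1° A.
Step 7 — Complex power: S = V·I* = 2.113e-07 - j0.005611 VA.
Step 8 — Real power: P = Re(S) = 2.113e-07 W.
Step 9 — Reactive power: Q = Im(S) = -0.005611 VAR.
Step 10 — Apparent power: |S| = 0.005611 VA.
Step 11 — Power factor: PF = P/|S| = 3.767e-05 (leading).

(a) P = 2.113e-07 W  (b) Q = -0.005611 VAR  (c) S = 0.005611 VA  (d) PF = 3.767e-05 (leading)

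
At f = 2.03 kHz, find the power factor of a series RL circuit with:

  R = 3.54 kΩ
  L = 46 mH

Step 1 — Angular frequency: ω = 2π·f = 2π·2030 = 1.275e+04 rad/s.
Step 2 — Component impedances:
  R: Z = R = 3540 Ω
  L: Z = jωL = j·1.275e+04·0.046 = 0 + j586.7 Ω
Step 3 — Series combination: Z_total = R + L = 3540 + j586.7 Ω = 3588∠9.4° Ω.
Step 4 — Power factor: PF = cos(φ) = Re(Z)/|Z| = 3540/3588.3 = 0.9865.
Step 5 — Type: Im(Z) = 586.7 ⇒ lagging (phase φ = 9.4°).

PF = 0.9865 (lagging, φ = 9.4°)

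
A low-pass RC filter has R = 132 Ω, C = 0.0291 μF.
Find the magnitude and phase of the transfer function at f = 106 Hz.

Step 1 — Angular frequency: ω = 2π·106 = 666 rad/s.
Step 2 — Transfer function: H(jω) = 1/(1 + jωRC).
Step 3 — Denominator: 1 + jωRC = 1 + j·666·132·2.91e-08 = 1 + j0.002558.
Step 4 — H = 1 - j0.002558.
Step 5 — Magnitude: |H| = 1 (-0.0 dB); phase: φ = -0.1°.

|H| = 1 (-0.0 dB), φ = -0.1°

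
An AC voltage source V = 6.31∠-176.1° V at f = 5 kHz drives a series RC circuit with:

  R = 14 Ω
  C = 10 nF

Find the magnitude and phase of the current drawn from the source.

Step 1 — Angular frequency: ω = 2π·f = 2π·5000 = 3.142e+04 rad/s.
Step 2 — Component impedances:
  R: Z = R = 14 Ω
  C: Z = 1/(jωC) = -j/(ω·C) = 0 - j3183 Ω
Step 3 — Series combination: Z_total = R + C = 14 - j3183 Ω = 3183∠-89.7° Ω.
Step 4 — Source phasor: V = 6.31∠-176.1° V = -6.295 - j0.4292 V.
Step 5 — Ohm's law: I = V / Z_total = (-6.295 - j0.4292) / (14 - j3183) = 0.0001261 - j0.001978 A.
Step 6 — Convert to polar: |I| = 0.001982 A, ∠I = -86.4°.

I = 0.001982∠-86.4° A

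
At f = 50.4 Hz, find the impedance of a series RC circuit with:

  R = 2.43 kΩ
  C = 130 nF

Step 1 — Angular frequency: ω = 2π·f = 2π·50.4 = 316.7 rad/s.
Step 2 — Component impedances:
  R: Z = R = 2430 Ω
  C: Z = 1/(jωC) = -j/(ω·C) = 0 - j2.429e+04 Ω
Step 3 — Series combination: Z_total = R + C = 2430 - j2.429e+04 Ω = 2.441e+04∠-84.3° Ω.

Z = 2430 - j2.429e+04 Ω = 2.441e+04∠-84.3° Ω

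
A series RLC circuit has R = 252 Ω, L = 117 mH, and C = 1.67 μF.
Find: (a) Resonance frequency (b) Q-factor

Step 1 — Resonance condition Im(Z)=0 gives ω₀ = 1/√(LC).
Step 2 — ω₀ = 1/√(0.117·1.67e-06) = 2262 rad/s.
Step 3 — f₀ = ω₀/(2π) = 360.1 Hz.
Step 4 — Series Q: Q = ω₀L/R = 2262·0.117/252 = 1.05.

(a) f₀ = 360.1 Hz  (b) Q = 1.05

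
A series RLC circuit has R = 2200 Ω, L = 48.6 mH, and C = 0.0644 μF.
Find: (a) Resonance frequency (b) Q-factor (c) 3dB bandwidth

Step 1 — Resonance: ω₀ = 1/√(LC) = 1/√(0.0486·6.44e-08) = 1.787e+04 rad/s.
Step 2 — f₀ = ω₀/(2π) = 2845 Hz.
Step 3 — Series Q: Q = ω₀L/R = 1.787e+04·0.0486/2200 = 0.3949.
Step 4 — Bandwidth: Δω = ω₀/Q = 4.527e+04 rad/s; BW = Δω/(2π) = 7205 Hz.

(a) f₀ = 2845 Hz  (b) Q = 0.3949  (c) BW = 7205 Hz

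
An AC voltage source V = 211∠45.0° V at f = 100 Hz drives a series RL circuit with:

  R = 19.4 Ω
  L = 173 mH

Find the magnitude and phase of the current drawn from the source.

Step 1 — Angular frequency: ω = 2π·f = 2π·100 = 628.3 rad/s.
Step 2 — Component impedances:
  R: Z = R = 19.4 Ω
  L: Z = jωL = j·628.3·0.173 = 0 + j108.7 Ω
Step 3 — Series combination: Z_total = R + L = 19.4 + j108.7 Ω = 110.4∠79.9° Ω.
Step 4 — Source phasor: V = 211∠45.0° V = 149.2 + j149.2 V.
Step 5 — Ohm's law: I = V / Z_total = (149.2 + j149.2) / (19.4 + j108.7) = 1.568 - j1.093 A.
Step 6 — Convert to polar: |I| = 1.911 A, ∠I = -34.9°.

I = 1.911∠-34.9° A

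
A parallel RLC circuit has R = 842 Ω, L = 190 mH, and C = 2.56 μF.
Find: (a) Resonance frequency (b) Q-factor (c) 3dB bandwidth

Step 1 — Resonance: ω₀ = 1/√(LC) = 1/√(0.19·2.56e-06) = 1434 rad/s.
Step 2 — f₀ = ω₀/(2π) = 228.2 Hz.
Step 3 — Parallel Q: Q = R/(ω₀L) = 842/(1434·0.19) = 3.091.
Step 4 — Bandwidth: Δω = ω₀/Q = 463.9 rad/s; BW = Δω/(2π) = 73.84 Hz.

(a) f₀ = 228.2 Hz  (b) Q = 3.091  (c) BW = 73.84 Hz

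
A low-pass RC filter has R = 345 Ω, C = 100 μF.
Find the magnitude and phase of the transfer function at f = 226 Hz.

Step 1 — Angular frequency: ω = 2π·226 = 1420 rad/s.
Step 2 — Transfer function: H(jω) = 1/(1 + jωRC).
Step 3 — Denominator: 1 + jωRC = 1 + j·1420·345·0.0001 = 1 + j48.99.
Step 4 — H = 0.0004165 - j0.0204.
Step 5 — Magnitude: |H| = 0.02041 (-33.8 dB); phase: φ = -88.8°.

|H| = 0.02041 (-33.8 dB), φ = -88.8°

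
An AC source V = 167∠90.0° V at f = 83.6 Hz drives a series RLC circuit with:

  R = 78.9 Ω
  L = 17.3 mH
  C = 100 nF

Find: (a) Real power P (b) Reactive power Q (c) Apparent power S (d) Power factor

Step 1 — Angular frequency: ω = 2π·f = 2π·83.6 = 525.3 rad/s.
Step 2 — Component impedances:
  R: Z = R = 78.9 Ω
  L: Z = jωL = j·525.3·0.0173 = 0 + j9.087 Ω
  C: Z = 1/(jωC) = -j/(ω·C) = 0 - j1.904e+04 Ω
Step 3 — Series combination: Z_total = R + L + C = 78.9 - j1.903e+04 Ω = 1.903e+04∠-89.8° Ω.
Step 4 — Source phasor: V = 167∠90.0° V = 0 + j167 V.
Step 5 — Current: I = V / Z = -0.008776 + j3.639e-05 A = 0.008776∠179.8° A.
Step 6 — Complex power: S = V·I* = 0.006077 - j1.466 VA.
Step 7 — Real power: P = Re(S) = 0.006077 W.
Step 8 — Reactive power: Q = Im(S) = -1.466 VAR.
Step 9 — Apparent power: |S| = 1.466 VA.
Step 10 — Power factor: PF = P/|S| = 0.004146 (leading).

(a) P = 0.006077 W  (b) Q = -1.466 VAR  (c) S = 1.466 VA  (d) PF = 0.004146 (leading)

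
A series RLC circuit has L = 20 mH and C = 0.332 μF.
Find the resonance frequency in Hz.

Step 1 — Resonance condition Im(Z)=0 gives ω₀ = 1/√(LC).
Step 2 — ω₀ = 1/√(0.02·3.32e-07) = 1.227e+04 rad/s.
Step 3 — f₀ = ω₀/(2π) = 1953 Hz.

f₀ = 1953 Hz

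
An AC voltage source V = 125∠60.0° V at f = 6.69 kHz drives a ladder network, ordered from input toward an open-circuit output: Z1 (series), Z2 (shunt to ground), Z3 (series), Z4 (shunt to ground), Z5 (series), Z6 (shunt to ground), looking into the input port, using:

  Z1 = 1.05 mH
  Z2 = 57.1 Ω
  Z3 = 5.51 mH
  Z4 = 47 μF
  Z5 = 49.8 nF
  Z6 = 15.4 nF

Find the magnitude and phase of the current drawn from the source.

Step 1 — Angular frequency: ω = 2π·f = 2π·6690 = 4.203e+04 rad/s.
Step 2 — Component impedances:
  Z1: Z = jωL = j·4.203e+04·0.00105 = 0 + j44.14 Ω
  Z2: Z = R = 57.1 Ω
  Z3: Z = jωL = j·4.203e+04·0.00551 = 0 + j231.6 Ω
  Z4: Z = 1/(jωC) = -j/(ω·C) = 0 - j0.5062 Ω
  Z5: Z = 1/(jωC) = -j/(ω·C) = 0 - j477.7 Ω
  Z6: Z = 1/(jωC) = -j/(ω·C) = 0 - j1545 Ω
Step 3 — Ladder network (open output): work backward from the far end, alternating series and parallel combinations. Z_in = 53.81 + j57.43 Ω = 78.71∠46.9° Ω.
Step 4 — Source phasor: V = 125∠60.0° V = 62.5 + j108.3 V.
Step 5 — Ohm's law: I = V / Z_total = (62.5 + j108.3) / (53.81 + j57.43) = 1.547 + j0.361 A.
Step 6 — Convert to polar: |I| = 1.588 A, ∠I = 13.1°.

I = 1.588∠13.1° A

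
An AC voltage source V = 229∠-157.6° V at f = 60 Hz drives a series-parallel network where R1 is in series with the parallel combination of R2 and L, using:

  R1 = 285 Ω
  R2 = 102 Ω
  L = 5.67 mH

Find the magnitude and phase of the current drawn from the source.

Step 1 — Angular frequency: ω = 2π·f = 2π·60 = 377 rad/s.
Step 2 — Component impedances:
  R1: Z = R = 285 Ω
  R2: Z = R = 102 Ω
  L: Z = jωL = j·377·0.00567 = 0 + j2.138 Ω
Step 3 — Parallel branch: R2 || L = 1/(1/R2 + 1/L) = 0.04478 + j2.137 Ω.
Step 4 — Series with R1: Z_total = R1 + (R2 || L) = 285 + j2.137 Ω = 285.1∠0.4° Ω.
Step 5 — Source phasor: V = 229∠-157.6° V = -211.7 - j87.27 V.
Step 6 — Ohm's law: I = V / Z_total = (-211.7 - j87.27) / (285 + j2.137) = -0.745 - j0.3006 A.
Step 7 — Convert to polar: |I| = 0.8034 A, ∠I = -158.0°.

I = 0.8034∠-158.0° A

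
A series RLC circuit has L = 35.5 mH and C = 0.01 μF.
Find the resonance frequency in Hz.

Step 1 — Resonance condition Im(Z)=0 gives ω₀ = 1/√(LC).
Step 2 — ω₀ = 1/√(0.0355·1e-08) = 5.307e+04 rad/s.
Step 3 — f₀ = ω₀/(2π) = 8447 Hz.

f₀ = 8447 Hz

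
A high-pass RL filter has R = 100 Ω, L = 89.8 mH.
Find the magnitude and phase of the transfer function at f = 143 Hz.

Step 1 — Angular frequency: ω = 2π·143 = 898.5 rad/s.
Step 2 — Transfer function: H(jω) = jωL/(R + jωL).
Step 3 — Numerator jωL = j·80.68; denominator R + jωL = 100 + j80.68.
Step 4 — H = 0.3943 + j0.4887.
Step 5 — Magnitude: |H| = 0.6279 (-4.0 dB); phase: φ = 51.1°.

|H| = 0.6279 (-4.0 dB), φ = 51.1°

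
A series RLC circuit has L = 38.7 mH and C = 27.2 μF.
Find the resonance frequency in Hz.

Step 1 — Resonance condition Im(Z)=0 gives ω₀ = 1/√(LC).
Step 2 — ω₀ = 1/√(0.0387·2.72e-05) = 974.7 rad/s.
Step 3 — f₀ = ω₀/(2π) = 155.1 Hz.

f₀ = 155.1 Hz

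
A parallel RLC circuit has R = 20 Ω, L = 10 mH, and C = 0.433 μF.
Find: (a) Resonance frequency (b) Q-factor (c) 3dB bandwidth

Step 1 — Resonance: ω₀ = 1/√(LC) = 1/√(0.01·4.33e-07) = 1.52e+04 rad/s.
Step 2 — f₀ = ω₀/(2π) = 2419 Hz.
Step 3 — Parallel Q: Q = R/(ω₀L) = 20/(1.52e+04·0.01) = 0.1316.
Step 4 — Bandwidth: Δω = ω₀/Q = 1.155e+05 rad/s; BW = Δω/(2π) = 1.838e+04 Hz.

(a) f₀ = 2419 Hz  (b) Q = 0.1316  (c) BW = 1.838e+04 Hz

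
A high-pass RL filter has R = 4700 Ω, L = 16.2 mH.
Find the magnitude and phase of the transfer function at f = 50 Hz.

Step 1 — Angular frequency: ω = 2π·50 = 314.2 rad/s.
Step 2 — Transfer function: H(jω) = jωL/(R + jωL).
Step 3 — Numerator jωL = j·5.089; denominator R + jωL = 4700 + j5.089.
Step 4 — H = 1.173e-06 + j0.001083.
Step 5 — Magnitude: |H| = 0.001083 (-59.3 dB); phase: φ = 89.9°.

|H| = 0.001083 (-59.3 dB), φ = 89.9°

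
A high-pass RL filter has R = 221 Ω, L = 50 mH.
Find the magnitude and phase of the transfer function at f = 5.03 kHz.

Step 1 — Angular frequency: ω = 2π·5030 = 3.16e+04 rad/s.
Step 2 — Transfer function: H(jω) = jωL/(R + jωL).
Step 3 — Numerator jωL = j·1580; denominator R + jωL = 221 + j1580.
Step 4 — H = 0.9808 + j0.1372.
Step 5 — Magnitude: |H| = 0.9904 (-0.1 dB); phase: φ = 8.0°.

|H| = 0.9904 (-0.1 dB), φ = 8.0°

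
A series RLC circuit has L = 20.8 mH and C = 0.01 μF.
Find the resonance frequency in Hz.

Step 1 — Resonance condition Im(Z)=0 gives ω₀ = 1/√(LC).
Step 2 — ω₀ = 1/√(0.0208·1e-08) = 6.934e+04 rad/s.
Step 3 — f₀ = ω₀/(2π) = 1.104e+04 Hz.

f₀ = 1.104e+04 Hz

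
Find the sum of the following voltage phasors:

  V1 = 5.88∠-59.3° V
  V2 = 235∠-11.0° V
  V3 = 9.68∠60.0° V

Step 1 — Convert each phasor to rectangular form:
  V1 = 5.88·(cos(-59.3°) + j·sin(-59.3°)) = 3.002 - j5.056 V
  V2 = 235·(cos(-11.0°) + j·sin(-11.0°)) = 230.7 - j44.84 V
  V3 = 9.68·(cos(60.0°) + j·sin(60.0°)) = 4.84 + j8.383 V
Step 2 — Sum components: V_total = 238.5 - j41.51 V.
Step 3 — Convert to polar: |V_total| = 242.1 V, ∠V_total = -9.9°.

V_total = 242.1∠-9.9° V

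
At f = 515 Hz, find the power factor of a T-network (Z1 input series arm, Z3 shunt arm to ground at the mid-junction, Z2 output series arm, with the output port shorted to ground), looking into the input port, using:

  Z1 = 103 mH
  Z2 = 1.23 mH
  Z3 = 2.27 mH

Step 1 — Angular frequency: ω = 2π·f = 2π·515 = 3236 rad/s.
Step 2 — Component impedances:
  Z1: Z = jωL = j·3236·0.103 = 0 + j333.3 Ω
  Z2: Z = jωL = j·3236·0.00123 = 0 + j3.98 Ω
  Z3: Z = jωL = j·3236·0.00227 = 0 + j7.345 Ω
Step 3 — With the output port shorted to ground, the output series arm Z2 runs from the junction to ground; the shunt arm Z3 also runs from the junction to ground. They appear in parallel: Z3 || Z2 = 0 + j2.581 Ω.
Step 4 — Series with input arm Z1: Z_in = Z1 + (Z3 || Z2) = 0 + j335.9 Ω = 335.9∠90.0° Ω.
Step 5 — Power factor: PF = cos(φ) = Re(Z)/|Z| = 0/335.9 = 0.
Step 6 — Type: Im(Z) = 335.9 ⇒ lagging (phase φ = 90.0°).

PF = 0 (lagging, φ = 90.0°)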